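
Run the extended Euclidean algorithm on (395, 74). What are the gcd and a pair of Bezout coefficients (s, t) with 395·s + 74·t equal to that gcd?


Euclidean algorithm on (395, 74) — divide until remainder is 0:
  395 = 5 · 74 + 25
  74 = 2 · 25 + 24
  25 = 1 · 24 + 1
  24 = 24 · 1 + 0
gcd(395, 74) = 1.
Track Bezout coefficients alongside the remainders: start with r₀ = 395 = a·1 + b·0 (s = 1, t = 0) and r₁ = 74 = a·0 + b·1 (s = 0, t = 1); each new remainder r_{k+1} = r_{k-1} − q_k·r_k inherits s_{k+1} = s_{k-1} − q_k·s_k, t_{k+1} = t_{k-1} − q_k·t_k, so r_k = a·s_k + b·t_k at every step:
  q = 5: r = 25, s = 1 − 5·0 = 1, t = 0 − 5·1 = -5  (check: 395·1 + 74·(-5) = 25)
  q = 2: r = 24, s = 0 − 2·1 = -2, t = 1 − 2·(-5) = 11  (check: 395·(-2) + 74·11 = 24)
  q = 1: r = 1, s = 1 − 1·(-2) = 3, t = -5 − 1·11 = -16  (check: 395·3 + 74·(-16) = 1)
The row with r = 1 (the gcd) gives the Bezout coefficients s = 3, t = -16.
Result: 395 · (3) + 74 · (-16) = 1.

gcd(395, 74) = 1; s = 3, t = -16 (check: 395·3 + 74·(-16) = 1).


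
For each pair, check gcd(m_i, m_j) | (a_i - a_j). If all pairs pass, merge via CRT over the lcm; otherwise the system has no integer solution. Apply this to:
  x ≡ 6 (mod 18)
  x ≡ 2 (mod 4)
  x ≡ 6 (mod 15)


Moduli 18, 4, 15 are not pairwise coprime, so CRT works modulo lcm(m_i) when all pairwise compatibility conditions hold.
Pairwise compatibility: gcd(m_i, m_j) must divide a_i - a_j for every pair.
Merge one congruence at a time:
  Start: x ≡ 6 (mod 18).
  Combine with x ≡ 2 (mod 4): gcd(18, 4) = 2; 2 - 6 = -4, which IS divisible by 2, so compatible.
    Write x = 6 + 18·t and substitute into x ≡ 2 (mod 4): 18·t ≡ 2 − 6 = -4 (mod 4).
    Divide the congruence (and modulus) by g = 2: 9·t ≡ -2 (mod 2).
    Reduce coefficients mod 2: 1·t ≡ 0 (mod 2).
    So t ≡ 0 (mod 2).
    Then x = 6 + 18·0 = 6, valid modulo lcm(18, 4) = 36: x ≡ 6 (mod 36).
  Combine with x ≡ 6 (mod 15): gcd(36, 15) = 3; 6 - 6 = 0, which IS divisible by 3, so compatible.
    Write x = 6 + 36·t and substitute into x ≡ 6 (mod 15): 36·t ≡ 6 − 6 = 0 (mod 15).
    Divide the congruence (and modulus) by g = 3: 12·t ≡ 0 (mod 5).
    Reduce coefficients mod 5: 2·t ≡ 0 (mod 5).
    The inverse of 2 mod 5 is 3 (since 2·3 = 6 = 1·5 + 1), so t ≡ 3·0 = 0 ≡ 0 (mod 5).
    Then x = 6 + 36·0 = 6, valid modulo lcm(36, 15) = 180: x ≡ 6 (mod 180).
Verify: 6 mod 18 = 6, 6 mod 4 = 2, 6 mod 15 = 6.

x ≡ 6 (mod 180).


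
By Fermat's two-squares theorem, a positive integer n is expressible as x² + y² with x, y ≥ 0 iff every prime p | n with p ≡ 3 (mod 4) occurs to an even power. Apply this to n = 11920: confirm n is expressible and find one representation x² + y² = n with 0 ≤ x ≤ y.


Step 1: Factor n = 11920 = 2^4 · 5 · 149.
Step 2: Check the mod-4 condition on each prime factor: 2 = 2 (special); 5 ≡ 1 (mod 4), exponent 1; 149 ≡ 1 (mod 4), exponent 1.
All primes ≡ 3 (mod 4) appear to even exponent (or don't appear), so by the two-squares theorem n IS expressible as a sum of two squares.
Step 3: Build a representation. Group n = k² · m with k = 4 and m = 5 · 149 = 745 (a product of primes ≡ 1 (mod 4)); a representation of m scales to one of n via (k·x)² + (k·y)² = k²(x² + y²). Each prime p ≡ 1 (mod 4) is itself a sum of two squares; find a² by testing p − a² for a perfect square:
  5: 5 − 1² = 4 = 2² ⇒ 5 = 1² + 2².
  149: 149 − 1² = 148, 149 − 2² = 145, 149 − 3² = 140, 149 − 4² = 133, 149 − 5² = 124, 149 − 6² = 113, 149 − 7² = 100 = 10² ⇒ 149 = 7² + 10².
  Combine using the Brahmagupta–Fibonacci identity (a² + b²)(c² + d²) = (ac − bd)² + (ad + bc)² = (ac + bd)² + (ad − bc)²:
  5 · 149 = 745: from (1² + 2²)(7² + 10²), take (1·7 − 2·10, 1·10 + 2·7) = (7 − 20, 10 + 14) = (-13, 24); dropping signs (only squares matter) gives (13, 24); check 13² + 24² = 169 + 576 = 745 ✓.
  Scale by k = 4: (4·13, 4·24) = (52, 96).
Step 4: Order so x ≤ y and verify: 52² + 96² = 2704 + 9216 = 11920 = n. ✓

n = 11920 = 52² + 96² (one valid representation with x ≤ y).


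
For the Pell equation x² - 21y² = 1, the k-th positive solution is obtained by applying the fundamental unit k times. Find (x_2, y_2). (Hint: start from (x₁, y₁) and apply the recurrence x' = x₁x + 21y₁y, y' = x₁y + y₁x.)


Step 1: Find the fundamental solution (x₁, y₁) of x² - 21y² = 1.
  Expand √21 as a continued fraction. a₀ = ⌊√21⌋ = 4; iterate m_{k+1} = d_k·a_k − m_k, d_{k+1} = (21 − m_{k+1}²)/d_k, a_{k+1} = ⌊(a₀ + m_{k+1})/d_{k+1}⌋ (starting m₀ = 0, d₀ = 1), with convergents p_k = a_k·p_{k-1} + p_{k-2}, q_k = a_k·q_{k-1} + q_{k-2} (p₋₁ = 1, q₋₁ = 0):
  k = 0: a₀ = 4; p₀/q₀ = 4/1; p₀² − 21·q₀² = 16 − 21 = -5.
  k = 1: m = 4, d = 5, a = ⌊(4 + 4)/5⌋ = 1; p/q = (1·4 + 1)/(1·1 + 0) = 5/1; p² − 21·q² = 25 − 21 = 4.
  k = 2: m = 1, d = 4, a = ⌊(4 + 1)/4⌋ = 1; p/q = (1·5 + 4)/(1·1 + 1) = 9/2; p² − 21·q² = 81 − 84 = -3.
  k = 3: m = 3, d = 3, a = ⌊(4 + 3)/3⌋ = 2; p/q = (2·9 + 5)/(2·2 + 1) = 23/5; p² − 21·q² = 529 − 525 = 4.
  k = 4: m = 3, d = 4, a = ⌊(4 + 3)/4⌋ = 1; p/q = (1·23 + 9)/(1·5 + 2) = 32/7; p² − 21·q² = 1024 − 1029 = -5.
  k = 5: m = 1, d = 5, a = ⌊(4 + 1)/5⌋ = 1; p/q = (1·32 + 23)/(1·7 + 5) = 55/12; p² − 21·q² = 3025 − 3024 = 1.
  The first convergent with p² − 21·q² = 1 gives the fundamental solution (x₁, y₁) = (55, 12).
Step 2: Apply the recurrence (x_{n+1}, y_{n+1}) = (x₁x_n + 21y₁y_n, x₁y_n + y₁x_n) repeatedly.
  From (x_1, y_1) = (55, 12): x_2 = 55·55 + 21·12·12 = 6049; y_2 = 55·12 + 12·55 = 1320.
Step 3: Verify x_2² - 21·y_2² = 36590401 - 36590400 = 1 (should be 1). ✓

(x_1, y_1) = (55, 12); (x_2, y_2) = (6049, 1320).


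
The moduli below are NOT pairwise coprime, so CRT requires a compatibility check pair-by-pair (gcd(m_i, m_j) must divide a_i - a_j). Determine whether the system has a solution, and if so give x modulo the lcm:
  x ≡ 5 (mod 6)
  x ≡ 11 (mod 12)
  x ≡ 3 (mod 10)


Moduli 6, 12, 10 are not pairwise coprime, so CRT works modulo lcm(m_i) when all pairwise compatibility conditions hold.
Pairwise compatibility: gcd(m_i, m_j) must divide a_i - a_j for every pair.
Merge one congruence at a time:
  Start: x ≡ 5 (mod 6).
  Combine with x ≡ 11 (mod 12): gcd(6, 12) = 6; 11 - 5 = 6, which IS divisible by 6, so compatible.
    Write x = 5 + 6·t and substitute into x ≡ 11 (mod 12): 6·t ≡ 11 − 5 = 6 (mod 12).
    Divide the congruence (and modulus) by g = 6: 1·t ≡ 1 (mod 2).
    So t ≡ 1 (mod 2).
    Then x = 5 + 6·1 = 11, valid modulo lcm(6, 12) = 12: x ≡ 11 (mod 12).
  Combine with x ≡ 3 (mod 10): gcd(12, 10) = 2; 3 - 11 = -8, which IS divisible by 2, so compatible.
    Write x = 11 + 12·t and substitute into x ≡ 3 (mod 10): 12·t ≡ 3 − 11 = -8 (mod 10).
    Divide the congruence (and modulus) by g = 2: 6·t ≡ -4 (mod 5).
    Reduce coefficients mod 5: 1·t ≡ 1 (mod 5).
    So t ≡ 1 (mod 5).
    Then x = 11 + 12·1 = 23, valid modulo lcm(12, 10) = 60: x ≡ 23 (mod 60).
Verify: 23 mod 6 = 5, 23 mod 12 = 11, 23 mod 10 = 3.

x ≡ 23 (mod 60).


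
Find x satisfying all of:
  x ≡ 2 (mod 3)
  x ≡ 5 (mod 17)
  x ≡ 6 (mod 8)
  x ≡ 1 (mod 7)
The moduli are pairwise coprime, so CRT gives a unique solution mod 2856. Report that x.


Product of moduli M = 3 · 17 · 8 · 7 = 2856.
Merge one congruence at a time:
  Start: x ≡ 2 (mod 3).
  Combine with x ≡ 5 (mod 17); new modulus lcm = 51.
    Write x = 2 + 3·t and substitute into x ≡ 5 (mod 17): 3·t ≡ 5 − 2 = 3 (mod 17).
    The inverse of 3 mod 17 is 6 (since 3·6 = 18 = 1·17 + 1), so t ≡ 6·3 = 18 ≡ 1 (mod 17).
    Then x = 2 + 3·1 = 5, valid modulo lcm(3, 17) = 51: x ≡ 5 (mod 51).
  Combine with x ≡ 6 (mod 8); new modulus lcm = 408.
    Write x = 5 + 51·t and substitute into x ≡ 6 (mod 8): 51·t ≡ 6 − 5 = 1 (mod 8).
    Reduce coefficients mod 8: 3·t ≡ 1 (mod 8).
    The inverse of 3 mod 8 is 3 (since 3·3 = 9 = 1·8 + 1), so t ≡ 3·1 = 3 ≡ 3 (mod 8).
    Then x = 5 + 51·3 = 158, valid modulo lcm(51, 8) = 408: x ≡ 158 (mod 408).
  Combine with x ≡ 1 (mod 7); new modulus lcm = 2856.
    Write x = 158 + 408·t and substitute into x ≡ 1 (mod 7): 408·t ≡ 1 − 158 = -157 (mod 7).
    Reduce coefficients mod 7: 2·t ≡ 4 (mod 7).
    The inverse of 2 mod 7 is 4 (since 2·4 = 8 = 1·7 + 1), so t ≡ 4·4 = 16 ≡ 2 (mod 7).
    Then x = 158 + 408·2 = 974, valid modulo lcm(408, 7) = 2856: x ≡ 974 (mod 2856).
Verify against each original: 974 mod 3 = 2, 974 mod 17 = 5, 974 mod 8 = 6, 974 mod 7 = 1.

x ≡ 974 (mod 2856).


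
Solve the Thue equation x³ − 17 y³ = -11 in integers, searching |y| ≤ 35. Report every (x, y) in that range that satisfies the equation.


The equation is x³ - 17y³ = -11. For fixed y, x³ = 17·y³ − 11, so a solution requires the RHS to be a perfect cube.
Strategy: iterate y from -35 to 35, compute RHS = 17·y³ − 11, and check whether it is a (positive or negative) perfect cube.
Check small values of y:
  y = 0: RHS = -11 is not a perfect cube.
  y = 1: RHS = 6 is not a perfect cube.
  y = -1: RHS = -28 is not a perfect cube.
  y = 2: RHS = 125 = (5)³ ⇒ x = 5 works.
  y = -2: RHS = -147 is not a perfect cube.
  y = 3: RHS = 448 is not a perfect cube.
  y = -3: RHS = -470 is not a perfect cube.
Continuing the search up to |y| = 35 finds no further solutions beyond those listed.
Collected solutions: (5, 2).

Solutions (with |y| ≤ 35): (5, 2).


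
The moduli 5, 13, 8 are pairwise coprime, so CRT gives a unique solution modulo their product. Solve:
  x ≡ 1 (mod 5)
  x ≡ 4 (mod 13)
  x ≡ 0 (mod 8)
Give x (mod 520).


Moduli 5, 13, 8 are pairwise coprime; by CRT there is a unique solution modulo M = 5 · 13 · 8 = 520.
Solve pairwise, accumulating the modulus:
  Start with x ≡ 1 (mod 5).
  Combine with x ≡ 4 (mod 13): since gcd(5, 13) = 1, we get a unique residue mod 65.
    Write x = 1 + 5·t and substitute into x ≡ 4 (mod 13): 5·t ≡ 4 − 1 = 3 (mod 13).
    The inverse of 5 mod 13 is 8 (since 5·8 = 40 = 3·13 + 1), so t ≡ 8·3 = 24 ≡ 11 (mod 13).
    Then x = 1 + 5·11 = 56, valid modulo lcm(5, 13) = 65: x ≡ 56 (mod 65).
  Combine with x ≡ 0 (mod 8): since gcd(65, 8) = 1, we get a unique residue mod 520.
    Write x = 56 + 65·t and substitute into x ≡ 0 (mod 8): 65·t ≡ 0 − 56 = -56 (mod 8).
    Reduce coefficients mod 8: 1·t ≡ 0 (mod 8).
    So t ≡ 0 (mod 8).
    Then x = 56 + 65·0 = 56, valid modulo lcm(65, 8) = 520: x ≡ 56 (mod 520).
Verify: 56 mod 5 = 1 ✓, 56 mod 13 = 4 ✓, 56 mod 8 = 0 ✓.

x ≡ 56 (mod 520).


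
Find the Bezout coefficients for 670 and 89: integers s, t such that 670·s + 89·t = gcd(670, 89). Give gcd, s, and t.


Euclidean algorithm on (670, 89) — divide until remainder is 0:
  670 = 7 · 89 + 47
  89 = 1 · 47 + 42
  47 = 1 · 42 + 5
  42 = 8 · 5 + 2
  5 = 2 · 2 + 1
  2 = 2 · 1 + 0
gcd(670, 89) = 1.
Track Bezout coefficients alongside the remainders: start with r₀ = 670 = a·1 + b·0 (s = 1, t = 0) and r₁ = 89 = a·0 + b·1 (s = 0, t = 1); each new remainder r_{k+1} = r_{k-1} − q_k·r_k inherits s_{k+1} = s_{k-1} − q_k·s_k, t_{k+1} = t_{k-1} − q_k·t_k, so r_k = a·s_k + b·t_k at every step:
  q = 7: r = 47, s = 1 − 7·0 = 1, t = 0 − 7·1 = -7  (check: 670·1 + 89·(-7) = 47)
  q = 1: r = 42, s = 0 − 1·1 = -1, t = 1 − 1·(-7) = 8  (check: 670·(-1) + 89·8 = 42)
  q = 1: r = 5, s = 1 − 1·(-1) = 2, t = -7 − 1·8 = -15  (check: 670·2 + 89·(-15) = 5)
  q = 8: r = 2, s = -1 − 8·2 = -17, t = 8 − 8·(-15) = 128  (check: 670·(-17) + 89·128 = 2)
  q = 2: r = 1, s = 2 − 2·(-17) = 36, t = -15 − 2·128 = -271  (check: 670·36 + 89·(-271) = 1)
The row with r = 1 (the gcd) gives the Bezout coefficients s = 36, t = -271.
Result: 670 · (36) + 89 · (-271) = 1.

gcd(670, 89) = 1; s = 36, t = -271 (check: 670·36 + 89·(-271) = 1).


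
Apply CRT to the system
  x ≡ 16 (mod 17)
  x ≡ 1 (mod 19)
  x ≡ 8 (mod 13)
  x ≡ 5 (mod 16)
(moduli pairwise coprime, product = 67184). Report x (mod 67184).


Product of moduli M = 17 · 19 · 13 · 16 = 67184.
Merge one congruence at a time:
  Start: x ≡ 16 (mod 17).
  Combine with x ≡ 1 (mod 19); new modulus lcm = 323.
    Write x = 16 + 17·t and substitute into x ≡ 1 (mod 19): 17·t ≡ 1 − 16 = -15 (mod 19).
    Reduce coefficients mod 19: 17·t ≡ 4 (mod 19).
    The inverse of 17 mod 19 is 9 (since 17·9 = 153 = 8·19 + 1), so t ≡ 9·4 = 36 ≡ 17 (mod 19).
    Then x = 16 + 17·17 = 305, valid modulo lcm(17, 19) = 323: x ≡ 305 (mod 323).
  Combine with x ≡ 8 (mod 13); new modulus lcm = 4199.
    Write x = 305 + 323·t and substitute into x ≡ 8 (mod 13): 323·t ≡ 8 − 305 = -297 (mod 13).
    Reduce coefficients mod 13: 11·t ≡ 2 (mod 13).
    The inverse of 11 mod 13 is 6 (since 11·6 = 66 = 5·13 + 1), so t ≡ 6·2 = 12 ≡ 12 (mod 13).
    Then x = 305 + 323·12 = 4181, valid modulo lcm(323, 13) = 4199: x ≡ 4181 (mod 4199).
  Combine with x ≡ 5 (mod 16); new modulus lcm = 67184.
    Write x = 4181 + 4199·t and substitute into x ≡ 5 (mod 16): 4199·t ≡ 5 − 4181 = -4176 (mod 16).
    Reduce coefficients mod 16: 7·t ≡ 0 (mod 16).
    The inverse of 7 mod 16 is 7 (since 7·7 = 49 = 3·16 + 1), so t ≡ 7·0 = 0 ≡ 0 (mod 16).
    Then x = 4181 + 4199·0 = 4181, valid modulo lcm(4199, 16) = 67184: x ≡ 4181 (mod 67184).
Verify against each original: 4181 mod 17 = 16, 4181 mod 19 = 1, 4181 mod 13 = 8, 4181 mod 16 = 5.

x ≡ 4181 (mod 67184).


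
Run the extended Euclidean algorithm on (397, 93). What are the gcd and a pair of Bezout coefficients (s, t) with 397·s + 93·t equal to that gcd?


Euclidean algorithm on (397, 93) — divide until remainder is 0:
  397 = 4 · 93 + 25
  93 = 3 · 25 + 18
  25 = 1 · 18 + 7
  18 = 2 · 7 + 4
  7 = 1 · 4 + 3
  4 = 1 · 3 + 1
  3 = 3 · 1 + 0
gcd(397, 93) = 1.
Track Bezout coefficients alongside the remainders: start with r₀ = 397 = a·1 + b·0 (s = 1, t = 0) and r₁ = 93 = a·0 + b·1 (s = 0, t = 1); each new remainder r_{k+1} = r_{k-1} − q_k·r_k inherits s_{k+1} = s_{k-1} − q_k·s_k, t_{k+1} = t_{k-1} − q_k·t_k, so r_k = a·s_k + b·t_k at every step:
  q = 4: r = 25, s = 1 − 4·0 = 1, t = 0 − 4·1 = -4  (check: 397·1 + 93·(-4) = 25)
  q = 3: r = 18, s = 0 − 3·1 = -3, t = 1 − 3·(-4) = 13  (check: 397·(-3) + 93·13 = 18)
  q = 1: r = 7, s = 1 − 1·(-3) = 4, t = -4 − 1·13 = -17  (check: 397·4 + 93·(-17) = 7)
  q = 2: r = 4, s = -3 − 2·4 = -11, t = 13 − 2·(-17) = 47  (check: 397·(-11) + 93·47 = 4)
  q = 1: r = 3, s = 4 − 1·(-11) = 15, t = -17 − 1·47 = -64  (check: 397·15 + 93·(-64) = 3)
  q = 1: r = 1, s = -11 − 1·15 = -26, t = 47 − 1·(-64) = 111  (check: 397·(-26) + 93·111 = 1)
The row with r = 1 (the gcd) gives the Bezout coefficients s = -26, t = 111.
Result: 397 · (-26) + 93 · (111) = 1.

gcd(397, 93) = 1; s = -26, t = 111 (check: 397·(-26) + 93·111 = 1).


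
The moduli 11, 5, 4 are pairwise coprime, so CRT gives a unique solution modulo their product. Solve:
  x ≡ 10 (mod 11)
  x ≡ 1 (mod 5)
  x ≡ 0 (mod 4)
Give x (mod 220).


Moduli 11, 5, 4 are pairwise coprime; by CRT there is a unique solution modulo M = 11 · 5 · 4 = 220.
Solve pairwise, accumulating the modulus:
  Start with x ≡ 10 (mod 11).
  Combine with x ≡ 1 (mod 5): since gcd(11, 5) = 1, we get a unique residue mod 55.
    Write x = 10 + 11·t and substitute into x ≡ 1 (mod 5): 11·t ≡ 1 − 10 = -9 (mod 5).
    Reduce coefficients mod 5: 1·t ≡ 1 (mod 5).
    So t ≡ 1 (mod 5).
    Then x = 10 + 11·1 = 21, valid modulo lcm(11, 5) = 55: x ≡ 21 (mod 55).
  Combine with x ≡ 0 (mod 4): since gcd(55, 4) = 1, we get a unique residue mod 220.
    Write x = 21 + 55·t and substitute into x ≡ 0 (mod 4): 55·t ≡ 0 − 21 = -21 (mod 4).
    Reduce coefficients mod 4: 3·t ≡ 3 (mod 4).
    The inverse of 3 mod 4 is 3 (since 3·3 = 9 = 2·4 + 1), so t ≡ 3·3 = 9 ≡ 1 (mod 4).
    Then x = 21 + 55·1 = 76, valid modulo lcm(55, 4) = 220: x ≡ 76 (mod 220).
Verify: 76 mod 11 = 10 ✓, 76 mod 5 = 1 ✓, 76 mod 4 = 0 ✓.

x ≡ 76 (mod 220).


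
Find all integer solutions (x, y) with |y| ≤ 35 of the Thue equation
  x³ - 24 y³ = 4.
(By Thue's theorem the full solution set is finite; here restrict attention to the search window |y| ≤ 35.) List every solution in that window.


The equation is x³ - 24y³ = 4. For fixed y, x³ = 24·y³ + 4, so a solution requires the RHS to be a perfect cube.
Strategy: iterate y from -35 to 35, compute RHS = 24·y³ + 4, and check whether it is a (positive or negative) perfect cube.
Check small values of y:
  y = 0: RHS = 4 is not a perfect cube.
  y = 1: RHS = 28 is not a perfect cube.
  y = -1: RHS = -20 is not a perfect cube.
  y = 2: RHS = 196 is not a perfect cube.
  y = -2: RHS = -188 is not a perfect cube.
  y = 3: RHS = 652 is not a perfect cube.
  y = -3: RHS = -644 is not a perfect cube.
Continuing the search up to |y| = 35 finds no solutions either.
No (x, y) in the scanned range satisfies the equation.

No integer solutions with |y| ≤ 35.


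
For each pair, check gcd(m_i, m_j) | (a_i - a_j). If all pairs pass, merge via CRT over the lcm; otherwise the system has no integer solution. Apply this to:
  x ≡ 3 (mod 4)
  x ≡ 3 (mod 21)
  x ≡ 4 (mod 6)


Moduli 4, 21, 6 are not pairwise coprime, so CRT works modulo lcm(m_i) when all pairwise compatibility conditions hold.
Pairwise compatibility: gcd(m_i, m_j) must divide a_i - a_j for every pair.
Merge one congruence at a time:
  Start: x ≡ 3 (mod 4).
  Combine with x ≡ 3 (mod 21): gcd(4, 21) = 1; 3 - 3 = 0, which IS divisible by 1, so compatible.
    Write x = 3 + 4·t and substitute into x ≡ 3 (mod 21): 4·t ≡ 3 − 3 = 0 (mod 21).
    The inverse of 4 mod 21 is 16 (since 4·16 = 64 = 3·21 + 1), so t ≡ 16·0 = 0 ≡ 0 (mod 21).
    Then x = 3 + 4·0 = 3, valid modulo lcm(4, 21) = 84: x ≡ 3 (mod 84).
  Combine with x ≡ 4 (mod 6): gcd(84, 6) = 6, and 4 - 3 = 1 is NOT divisible by 6.
    ⇒ system is inconsistent (no integer solution).

No solution (the system is inconsistent).


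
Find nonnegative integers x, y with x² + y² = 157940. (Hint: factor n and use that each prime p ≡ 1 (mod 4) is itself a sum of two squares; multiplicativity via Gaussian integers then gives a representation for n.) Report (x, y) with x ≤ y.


Step 1: Factor n = 157940 = 2^2 · 5 · 53 · 149.
Step 2: Check the mod-4 condition on each prime factor: 2 = 2 (special); 5 ≡ 1 (mod 4), exponent 1; 53 ≡ 1 (mod 4), exponent 1; 149 ≡ 1 (mod 4), exponent 1.
All primes ≡ 3 (mod 4) appear to even exponent (or don't appear), so by the two-squares theorem n IS expressible as a sum of two squares.
Step 3: Build a representation. Group n = k² · m with k = 2 and m = 5 · 53 · 149 = 39485 (a product of primes ≡ 1 (mod 4)); a representation of m scales to one of n via (k·x)² + (k·y)² = k²(x² + y²). Each prime p ≡ 1 (mod 4) is itself a sum of two squares; find a² by testing p − a² for a perfect square:
  5: 5 − 1² = 4 = 2² ⇒ 5 = 1² + 2².
  53: 53 − 1² = 52, 53 − 2² = 49 = 7² ⇒ 53 = 2² + 7².
  149: 149 − 1² = 148, 149 − 2² = 145, 149 − 3² = 140, 149 − 4² = 133, 149 − 5² = 124, 149 − 6² = 113, 149 − 7² = 100 = 10² ⇒ 149 = 7² + 10².
  Combine using the Brahmagupta–Fibonacci identity (a² + b²)(c² + d²) = (ac − bd)² + (ad + bc)² = (ac + bd)² + (ad − bc)²:
  5 · 53 = 265: from (1² + 2²)(2² + 7²), take (1·2 − 2·7, 1·7 + 2·2) = (2 − 14, 7 + 4) = (-12, 11); dropping signs (only squares matter) gives (12, 11); check 12² + 11² = 144 + 121 = 265 ✓.
  265 · 149 = 39485: from (12² + 11²)(7² + 10²), take (12·7 − 11·10, 12·10 + 11·7) = (84 − 110, 120 + 77) = (-26, 197); dropping signs (only squares matter) gives (26, 197); check 26² + 197² = 676 + 38809 = 39485 ✓.
  Scale by k = 2: (2·26, 2·197) = (52, 394).
Step 4: Order so x ≤ y and verify: 52² + 394² = 2704 + 155236 = 157940 = n. ✓

n = 157940 = 52² + 394² (one valid representation with x ≤ y).


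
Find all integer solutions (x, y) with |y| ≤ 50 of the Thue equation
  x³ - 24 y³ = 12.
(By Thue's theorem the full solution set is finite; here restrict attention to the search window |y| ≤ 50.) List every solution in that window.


The equation is x³ - 24y³ = 12. For fixed y, x³ = 24·y³ + 12, so a solution requires the RHS to be a perfect cube.
Strategy: iterate y from -50 to 50, compute RHS = 24·y³ + 12, and check whether it is a (positive or negative) perfect cube.
Check small values of y:
  y = 0: RHS = 12 is not a perfect cube.
  y = 1: RHS = 36 is not a perfect cube.
  y = -1: RHS = -12 is not a perfect cube.
  y = 2: RHS = 204 is not a perfect cube.
  y = -2: RHS = -180 is not a perfect cube.
  y = 3: RHS = 660 is not a perfect cube.
  y = -3: RHS = -636 is not a perfect cube.
Continuing the search up to |y| = 50 finds no solutions either.
No (x, y) in the scanned range satisfies the equation.

No integer solutions with |y| ≤ 50.


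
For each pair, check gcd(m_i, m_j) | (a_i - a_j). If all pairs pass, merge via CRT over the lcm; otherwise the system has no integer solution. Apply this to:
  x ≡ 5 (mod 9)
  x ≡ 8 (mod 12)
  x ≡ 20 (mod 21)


Moduli 9, 12, 21 are not pairwise coprime, so CRT works modulo lcm(m_i) when all pairwise compatibility conditions hold.
Pairwise compatibility: gcd(m_i, m_j) must divide a_i - a_j for every pair.
Merge one congruence at a time:
  Start: x ≡ 5 (mod 9).
  Combine with x ≡ 8 (mod 12): gcd(9, 12) = 3; 8 - 5 = 3, which IS divisible by 3, so compatible.
    Write x = 5 + 9·t and substitute into x ≡ 8 (mod 12): 9·t ≡ 8 − 5 = 3 (mod 12).
    Divide the congruence (and modulus) by g = 3: 3·t ≡ 1 (mod 4).
    The inverse of 3 mod 4 is 3 (since 3·3 = 9 = 2·4 + 1), so t ≡ 3·1 = 3 ≡ 3 (mod 4).
    Then x = 5 + 9·3 = 32, valid modulo lcm(9, 12) = 36: x ≡ 32 (mod 36).
  Combine with x ≡ 20 (mod 21): gcd(36, 21) = 3; 20 - 32 = -12, which IS divisible by 3, so compatible.
    Write x = 32 + 36·t and substitute into x ≡ 20 (mod 21): 36·t ≡ 20 − 32 = -12 (mod 21).
    Divide the congruence (and modulus) by g = 3: 12·t ≡ -4 (mod 7).
    Reduce coefficients mod 7: 5·t ≡ 3 (mod 7).
    The inverse of 5 mod 7 is 3 (since 5·3 = 15 = 2·7 + 1), so t ≡ 3·3 = 9 ≡ 2 (mod 7).
    Then x = 32 + 36·2 = 104, valid modulo lcm(36, 21) = 252: x ≡ 104 (mod 252).
Verify: 104 mod 9 = 5, 104 mod 12 = 8, 104 mod 21 = 20.

x ≡ 104 (mod 252).


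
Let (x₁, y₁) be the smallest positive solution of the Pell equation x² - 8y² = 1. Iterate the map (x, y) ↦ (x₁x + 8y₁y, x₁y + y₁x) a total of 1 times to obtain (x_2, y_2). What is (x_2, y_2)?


Step 1: Find the fundamental solution (x₁, y₁) of x² - 8y² = 1.
  Expand √8 as a continued fraction. a₀ = ⌊√8⌋ = 2; iterate m_{k+1} = d_k·a_k − m_k, d_{k+1} = (8 − m_{k+1}²)/d_k, a_{k+1} = ⌊(a₀ + m_{k+1})/d_{k+1}⌋ (starting m₀ = 0, d₀ = 1), with convergents p_k = a_k·p_{k-1} + p_{k-2}, q_k = a_k·q_{k-1} + q_{k-2} (p₋₁ = 1, q₋₁ = 0):
  k = 0: a₀ = 2; p₀/q₀ = 2/1; p₀² − 8·q₀² = 4 − 8 = -4.
  k = 1: m = 2, d = 4, a = ⌊(2 + 2)/4⌋ = 1; p/q = (1·2 + 1)/(1·1 + 0) = 3/1; p² − 8·q² = 9 − 8 = 1.
  The first convergent with p² − 8·q² = 1 gives the fundamental solution (x₁, y₁) = (3, 1).
Step 2: Apply the recurrence (x_{n+1}, y_{n+1}) = (x₁x_n + 8y₁y_n, x₁y_n + y₁x_n) repeatedly.
  From (x_1, y_1) = (3, 1): x_2 = 3·3 + 8·1·1 = 17; y_2 = 3·1 + 1·3 = 6.
Step 3: Verify x_2² - 8·y_2² = 289 - 288 = 1 (should be 1). ✓

(x_1, y_1) = (3, 1); (x_2, y_2) = (17, 6).


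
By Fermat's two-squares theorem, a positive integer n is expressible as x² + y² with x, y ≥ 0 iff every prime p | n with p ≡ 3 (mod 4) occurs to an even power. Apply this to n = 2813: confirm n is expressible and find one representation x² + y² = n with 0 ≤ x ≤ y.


Step 1: Factor n = 2813 = 29 · 97.
Step 2: Check the mod-4 condition on each prime factor: 29 ≡ 1 (mod 4), exponent 1; 97 ≡ 1 (mod 4), exponent 1.
All primes ≡ 3 (mod 4) appear to even exponent (or don't appear), so by the two-squares theorem n IS expressible as a sum of two squares.
Step 3: Build a representation. Here n = 29 · 97 is a product of primes ≡ 1 (mod 4). Each prime p ≡ 1 (mod 4) is itself a sum of two squares; find a² by testing p − a² for a perfect square:
  29: 29 − 1² = 28, 29 − 2² = 25 = 5² ⇒ 29 = 2² + 5².
  97: 97 − 1² = 96, 97 − 2² = 93, 97 − 3² = 88, 97 − 4² = 81 = 9² ⇒ 97 = 4² + 9².
  Combine using the Brahmagupta–Fibonacci identity (a² + b²)(c² + d²) = (ac − bd)² + (ad + bc)² = (ac + bd)² + (ad − bc)²:
  29 · 97 = 2813: from (2² + 5²)(4² + 9²), take (2·4 − 5·9, 2·9 + 5·4) = (8 − 45, 18 + 20) = (-37, 38); dropping signs (only squares matter) gives (37, 38); check 37² + 38² = 1369 + 1444 = 2813 ✓.
Step 4: Order so x ≤ y and verify: 37² + 38² = 1369 + 1444 = 2813 = n. ✓

n = 2813 = 37² + 38² (one valid representation with x ≤ y).


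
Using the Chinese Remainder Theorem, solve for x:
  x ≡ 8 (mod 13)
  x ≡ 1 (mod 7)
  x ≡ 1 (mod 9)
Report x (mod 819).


Moduli 13, 7, 9 are pairwise coprime; by CRT there is a unique solution modulo M = 13 · 7 · 9 = 819.
Solve pairwise, accumulating the modulus:
  Start with x ≡ 8 (mod 13).
  Combine with x ≡ 1 (mod 7): since gcd(13, 7) = 1, we get a unique residue mod 91.
    Write x = 8 + 13·t and substitute into x ≡ 1 (mod 7): 13·t ≡ 1 − 8 = -7 (mod 7).
    Reduce coefficients mod 7: 6·t ≡ 0 (mod 7).
    The inverse of 6 mod 7 is 6 (since 6·6 = 36 = 5·7 + 1), so t ≡ 6·0 = 0 ≡ 0 (mod 7).
    Then x = 8 + 13·0 = 8, valid modulo lcm(13, 7) = 91: x ≡ 8 (mod 91).
  Combine with x ≡ 1 (mod 9): since gcd(91, 9) = 1, we get a unique residue mod 819.
    Write x = 8 + 91·t and substitute into x ≡ 1 (mod 9): 91·t ≡ 1 − 8 = -7 (mod 9).
    Reduce coefficients mod 9: 1·t ≡ 2 (mod 9).
    So t ≡ 2 (mod 9).
    Then x = 8 + 91·2 = 190, valid modulo lcm(91, 9) = 819: x ≡ 190 (mod 819).
Verify: 190 mod 13 = 8 ✓, 190 mod 7 = 1 ✓, 190 mod 9 = 1 ✓.

x ≡ 190 (mod 819).


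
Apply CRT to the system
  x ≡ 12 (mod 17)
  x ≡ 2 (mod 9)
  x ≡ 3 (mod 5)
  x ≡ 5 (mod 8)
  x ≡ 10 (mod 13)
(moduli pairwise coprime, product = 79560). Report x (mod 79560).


Product of moduli M = 17 · 9 · 5 · 8 · 13 = 79560.
Merge one congruence at a time:
  Start: x ≡ 12 (mod 17).
  Combine with x ≡ 2 (mod 9); new modulus lcm = 153.
    Write x = 12 + 17·t and substitute into x ≡ 2 (mod 9): 17·t ≡ 2 − 12 = -10 (mod 9).
    Reduce coefficients mod 9: 8·t ≡ 8 (mod 9).
    The inverse of 8 mod 9 is 8 (since 8·8 = 64 = 7·9 + 1), so t ≡ 8·8 = 64 ≡ 1 (mod 9).
    Then x = 12 + 17·1 = 29, valid modulo lcm(17, 9) = 153: x ≡ 29 (mod 153).
  Combine with x ≡ 3 (mod 5); new modulus lcm = 765.
    Write x = 29 + 153·t and substitute into x ≡ 3 (mod 5): 153·t ≡ 3 − 29 = -26 (mod 5).
    Reduce coefficients mod 5: 3·t ≡ 4 (mod 5).
    The inverse of 3 mod 5 is 2 (since 3·2 = 6 = 1·5 + 1), so t ≡ 2·4 = 8 ≡ 3 (mod 5).
    Then x = 29 + 153·3 = 488, valid modulo lcm(153, 5) = 765: x ≡ 488 (mod 765).
  Combine with x ≡ 5 (mod 8); new modulus lcm = 6120.
    Write x = 488 + 765·t and substitute into x ≡ 5 (mod 8): 765·t ≡ 5 − 488 = -483 (mod 8).
    Reduce coefficients mod 8: 5·t ≡ 5 (mod 8).
    The inverse of 5 mod 8 is 5 (since 5·5 = 25 = 3·8 + 1), so t ≡ 5·5 = 25 ≡ 1 (mod 8).
    Then x = 488 + 765·1 = 1253, valid modulo lcm(765, 8) = 6120: x ≡ 1253 (mod 6120).
  Combine with x ≡ 10 (mod 13); new modulus lcm = 79560.
    Write x = 1253 + 6120·t and substitute into x ≡ 10 (mod 13): 6120·t ≡ 10 − 1253 = -1243 (mod 13).
    Reduce coefficients mod 13: 10·t ≡ 5 (mod 13).
    The inverse of 10 mod 13 is 4 (since 10·4 = 40 = 3·13 + 1), so t ≡ 4·5 = 20 ≡ 7 (mod 13).
    Then x = 1253 + 6120·7 = 44093, valid modulo lcm(6120, 13) = 79560: x ≡ 44093 (mod 79560).
Verify against each original: 44093 mod 17 = 12, 44093 mod 9 = 2, 44093 mod 5 = 3, 44093 mod 8 = 5, 44093 mod 13 = 10.

x ≡ 44093 (mod 79560).


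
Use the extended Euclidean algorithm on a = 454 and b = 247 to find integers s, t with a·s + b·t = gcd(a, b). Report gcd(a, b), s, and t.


Euclidean algorithm on (454, 247) — divide until remainder is 0:
  454 = 1 · 247 + 207
  247 = 1 · 207 + 40
  207 = 5 · 40 + 7
  40 = 5 · 7 + 5
  7 = 1 · 5 + 2
  5 = 2 · 2 + 1
  2 = 2 · 1 + 0
gcd(454, 247) = 1.
Track Bezout coefficients alongside the remainders: start with r₀ = 454 = a·1 + b·0 (s = 1, t = 0) and r₁ = 247 = a·0 + b·1 (s = 0, t = 1); each new remainder r_{k+1} = r_{k-1} − q_k·r_k inherits s_{k+1} = s_{k-1} − q_k·s_k, t_{k+1} = t_{k-1} − q_k·t_k, so r_k = a·s_k + b·t_k at every step:
  q = 1: r = 207, s = 1 − 1·0 = 1, t = 0 − 1·1 = -1  (check: 454·1 + 247·(-1) = 207)
  q = 1: r = 40, s = 0 − 1·1 = -1, t = 1 − 1·(-1) = 2  (check: 454·(-1) + 247·2 = 40)
  q = 5: r = 7, s = 1 − 5·(-1) = 6, t = -1 − 5·2 = -11  (check: 454·6 + 247·(-11) = 7)
  q = 5: r = 5, s = -1 − 5·6 = -31, t = 2 − 5·(-11) = 57  (check: 454·(-31) + 247·57 = 5)
  q = 1: r = 2, s = 6 − 1·(-31) = 37, t = -11 − 1·57 = -68  (check: 454·37 + 247·(-68) = 2)
  q = 2: r = 1, s = -31 − 2·37 = -105, t = 57 − 2·(-68) = 193  (check: 454·(-105) + 247·193 = 1)
The row with r = 1 (the gcd) gives the Bezout coefficients s = -105, t = 193.
Result: 454 · (-105) + 247 · (193) = 1.

gcd(454, 247) = 1; s = -105, t = 193 (check: 454·(-105) + 247·193 = 1).


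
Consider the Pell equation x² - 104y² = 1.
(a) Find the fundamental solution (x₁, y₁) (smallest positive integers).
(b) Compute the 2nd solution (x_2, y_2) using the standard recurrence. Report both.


Step 1: Find the fundamental solution (x₁, y₁) of x² - 104y² = 1.
  Expand √104 as a continued fraction. a₀ = ⌊√104⌋ = 10; iterate m_{k+1} = d_k·a_k − m_k, d_{k+1} = (104 − m_{k+1}²)/d_k, a_{k+1} = ⌊(a₀ + m_{k+1})/d_{k+1}⌋ (starting m₀ = 0, d₀ = 1), with convergents p_k = a_k·p_{k-1} + p_{k-2}, q_k = a_k·q_{k-1} + q_{k-2} (p₋₁ = 1, q₋₁ = 0):
  k = 0: a₀ = 10; p₀/q₀ = 10/1; p₀² − 104·q₀² = 100 − 104 = -4.
  k = 1: m = 10, d = 4, a = ⌊(10 + 10)/4⌋ = 5; p/q = (5·10 + 1)/(5·1 + 0) = 51/5; p² − 104·q² = 2601 − 2600 = 1.
  The first convergent with p² − 104·q² = 1 gives the fundamental solution (x₁, y₁) = (51, 5).
Step 2: Apply the recurrence (x_{n+1}, y_{n+1}) = (x₁x_n + 104y₁y_n, x₁y_n + y₁x_n) repeatedly.
  From (x_1, y_1) = (51, 5): x_2 = 51·51 + 104·5·5 = 5201; y_2 = 51·5 + 5·51 = 510.
Step 3: Verify x_2² - 104·y_2² = 27050401 - 27050400 = 1 (should be 1). ✓

(x_1, y_1) = (51, 5); (x_2, y_2) = (5201, 510).


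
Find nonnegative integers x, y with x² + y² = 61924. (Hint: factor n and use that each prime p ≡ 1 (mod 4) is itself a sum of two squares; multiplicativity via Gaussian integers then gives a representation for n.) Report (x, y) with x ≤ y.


Step 1: Factor n = 61924 = 2^2 · 113 · 137.
Step 2: Check the mod-4 condition on each prime factor: 2 = 2 (special); 113 ≡ 1 (mod 4), exponent 1; 137 ≡ 1 (mod 4), exponent 1.
All primes ≡ 3 (mod 4) appear to even exponent (or don't appear), so by the two-squares theorem n IS expressible as a sum of two squares.
Step 3: Build a representation. Group n = k² · m with k = 2 and m = 113 · 137 = 15481 (a product of primes ≡ 1 (mod 4)); a representation of m scales to one of n via (k·x)² + (k·y)² = k²(x² + y²). Each prime p ≡ 1 (mod 4) is itself a sum of two squares; find a² by testing p − a² for a perfect square:
  113: 113 − 1² = 112, 113 − 2² = 109, 113 − 3² = 104, 113 − 4² = 97, 113 − 5² = 88, 113 − 6² = 77, 113 − 7² = 64 = 8² ⇒ 113 = 7² + 8².
  137: 137 − 1² = 136, 137 − 2² = 133, 137 − 3² = 128, 137 − 4² = 121 = 11² ⇒ 137 = 4² + 11².
  Combine using the Brahmagupta–Fibonacci identity (a² + b²)(c² + d²) = (ac − bd)² + (ad + bc)² = (ac + bd)² + (ad − bc)²:
  113 · 137 = 15481: from (7² + 8²)(4² + 11²), take (7·4 − 8·11, 7·11 + 8·4) = (28 − 88, 77 + 32) = (-60, 109); dropping signs (only squares matter) gives (60, 109); check 60² + 109² = 3600 + 11881 = 15481 ✓.
  Scale by k = 2: (2·60, 2·109) = (120, 218).
Step 4: Order so x ≤ y and verify: 120² + 218² = 14400 + 47524 = 61924 = n. ✓

n = 61924 = 120² + 218² (one valid representation with x ≤ y).


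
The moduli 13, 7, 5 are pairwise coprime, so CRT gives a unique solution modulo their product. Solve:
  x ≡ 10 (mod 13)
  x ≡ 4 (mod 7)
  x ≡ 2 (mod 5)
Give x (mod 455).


Moduli 13, 7, 5 are pairwise coprime; by CRT there is a unique solution modulo M = 13 · 7 · 5 = 455.
Solve pairwise, accumulating the modulus:
  Start with x ≡ 10 (mod 13).
  Combine with x ≡ 4 (mod 7): since gcd(13, 7) = 1, we get a unique residue mod 91.
    Write x = 10 + 13·t and substitute into x ≡ 4 (mod 7): 13·t ≡ 4 − 10 = -6 (mod 7).
    Reduce coefficients mod 7: 6·t ≡ 1 (mod 7).
    The inverse of 6 mod 7 is 6 (since 6·6 = 36 = 5·7 + 1), so t ≡ 6·1 = 6 ≡ 6 (mod 7).
    Then x = 10 + 13·6 = 88, valid modulo lcm(13, 7) = 91: x ≡ 88 (mod 91).
  Combine with x ≡ 2 (mod 5): since gcd(91, 5) = 1, we get a unique residue mod 455.
    Write x = 88 + 91·t and substitute into x ≡ 2 (mod 5): 91·t ≡ 2 − 88 = -86 (mod 5).
    Reduce coefficients mod 5: 1·t ≡ 4 (mod 5).
    So t ≡ 4 (mod 5).
    Then x = 88 + 91·4 = 452, valid modulo lcm(91, 5) = 455: x ≡ 452 (mod 455).
Verify: 452 mod 13 = 10 ✓, 452 mod 7 = 4 ✓, 452 mod 5 = 2 ✓.

x ≡ 452 (mod 455).


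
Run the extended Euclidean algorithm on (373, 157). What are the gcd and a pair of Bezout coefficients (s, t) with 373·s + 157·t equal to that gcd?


Euclidean algorithm on (373, 157) — divide until remainder is 0:
  373 = 2 · 157 + 59
  157 = 2 · 59 + 39
  59 = 1 · 39 + 20
  39 = 1 · 20 + 19
  20 = 1 · 19 + 1
  19 = 19 · 1 + 0
gcd(373, 157) = 1.
Track Bezout coefficients alongside the remainders: start with r₀ = 373 = a·1 + b·0 (s = 1, t = 0) and r₁ = 157 = a·0 + b·1 (s = 0, t = 1); each new remainder r_{k+1} = r_{k-1} − q_k·r_k inherits s_{k+1} = s_{k-1} − q_k·s_k, t_{k+1} = t_{k-1} − q_k·t_k, so r_k = a·s_k + b·t_k at every step:
  q = 2: r = 59, s = 1 − 2·0 = 1, t = 0 − 2·1 = -2  (check: 373·1 + 157·(-2) = 59)
  q = 2: r = 39, s = 0 − 2·1 = -2, t = 1 − 2·(-2) = 5  (check: 373·(-2) + 157·5 = 39)
  q = 1: r = 20, s = 1 − 1·(-2) = 3, t = -2 − 1·5 = -7  (check: 373·3 + 157·(-7) = 20)
  q = 1: r = 19, s = -2 − 1·3 = -5, t = 5 − 1·(-7) = 12  (check: 373·(-5) + 157·12 = 19)
  q = 1: r = 1, s = 3 − 1·(-5) = 8, t = -7 − 1·12 = -19  (check: 373·8 + 157·(-19) = 1)
The row with r = 1 (the gcd) gives the Bezout coefficients s = 8, t = -19.
Result: 373 · (8) + 157 · (-19) = 1.

gcd(373, 157) = 1; s = 8, t = -19 (check: 373·8 + 157·(-19) = 1).


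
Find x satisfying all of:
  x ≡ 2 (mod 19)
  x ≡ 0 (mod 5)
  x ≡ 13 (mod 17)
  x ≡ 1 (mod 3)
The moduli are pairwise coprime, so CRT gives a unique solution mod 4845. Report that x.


Product of moduli M = 19 · 5 · 17 · 3 = 4845.
Merge one congruence at a time:
  Start: x ≡ 2 (mod 19).
  Combine with x ≡ 0 (mod 5); new modulus lcm = 95.
    Write x = 2 + 19·t and substitute into x ≡ 0 (mod 5): 19·t ≡ 0 − 2 = -2 (mod 5).
    Reduce coefficients mod 5: 4·t ≡ 3 (mod 5).
    The inverse of 4 mod 5 is 4 (since 4·4 = 16 = 3·5 + 1), so t ≡ 4·3 = 12 ≡ 2 (mod 5).
    Then x = 2 + 19·2 = 40, valid modulo lcm(19, 5) = 95: x ≡ 40 (mod 95).
  Combine with x ≡ 13 (mod 17); new modulus lcm = 1615.
    Write x = 40 + 95·t and substitute into x ≡ 13 (mod 17): 95·t ≡ 13 − 40 = -27 (mod 17).
    Reduce coefficients mod 17: 10·t ≡ 7 (mod 17).
    The inverse of 10 mod 17 is 12 (since 10·12 = 120 = 7·17 + 1), so t ≡ 12·7 = 84 ≡ 16 (mod 17).
    Then x = 40 + 95·16 = 1560, valid modulo lcm(95, 17) = 1615: x ≡ 1560 (mod 1615).
  Combine with x ≡ 1 (mod 3); new modulus lcm = 4845.
    Write x = 1560 + 1615·t and substitute into x ≡ 1 (mod 3): 1615·t ≡ 1 − 1560 = -1559 (mod 3).
    Reduce coefficients mod 3: 1·t ≡ 1 (mod 3).
    So t ≡ 1 (mod 3).
    Then x = 1560 + 1615·1 = 3175, valid modulo lcm(1615, 3) = 4845: x ≡ 3175 (mod 4845).
Verify against each original: 3175 mod 19 = 2, 3175 mod 5 = 0, 3175 mod 17 = 13, 3175 mod 3 = 1.

x ≡ 3175 (mod 4845).


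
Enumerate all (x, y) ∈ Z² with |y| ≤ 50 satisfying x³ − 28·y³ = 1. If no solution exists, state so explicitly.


The equation is x³ - 28y³ = 1. For fixed y, x³ = 28·y³ + 1, so a solution requires the RHS to be a perfect cube.
Strategy: iterate y from -50 to 50, compute RHS = 28·y³ + 1, and check whether it is a (positive or negative) perfect cube.
Check small values of y:
  y = 0: RHS = 1 = (1)³ ⇒ x = 1 works.
  y = 1: RHS = 29 is not a perfect cube.
  y = -1: RHS = -27 = (-3)³ ⇒ x = -3 works.
  y = 2: RHS = 225 is not a perfect cube.
  y = -2: RHS = -223 is not a perfect cube.
  y = 3: RHS = 757 is not a perfect cube.
  y = -3: RHS = -755 is not a perfect cube.
Continuing the search up to |y| = 50 finds no further solutions beyond those listed.
Collected solutions: (1, 0), (-3, -1).

Solutions (with |y| ≤ 50): (1, 0), (-3, -1).


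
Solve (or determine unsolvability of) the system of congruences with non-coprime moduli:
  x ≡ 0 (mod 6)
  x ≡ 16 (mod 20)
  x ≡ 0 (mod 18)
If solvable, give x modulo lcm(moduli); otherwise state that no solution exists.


Moduli 6, 20, 18 are not pairwise coprime, so CRT works modulo lcm(m_i) when all pairwise compatibility conditions hold.
Pairwise compatibility: gcd(m_i, m_j) must divide a_i - a_j for every pair.
Merge one congruence at a time:
  Start: x ≡ 0 (mod 6).
  Combine with x ≡ 16 (mod 20): gcd(6, 20) = 2; 16 - 0 = 16, which IS divisible by 2, so compatible.
    Write x = 0 + 6·t and substitute into x ≡ 16 (mod 20): 6·t ≡ 16 − 0 = 16 (mod 20).
    Divide the congruence (and modulus) by g = 2: 3·t ≡ 8 (mod 10).
    The inverse of 3 mod 10 is 7 (since 3·7 = 21 = 2·10 + 1), so t ≡ 7·8 = 56 ≡ 6 (mod 10).
    Then x = 0 + 6·6 = 36, valid modulo lcm(6, 20) = 60: x ≡ 36 (mod 60).
  Combine with x ≡ 0 (mod 18): gcd(60, 18) = 6; 0 - 36 = -36, which IS divisible by 6, so compatible.
    Write x = 36 + 60·t and substitute into x ≡ 0 (mod 18): 60·t ≡ 0 − 36 = -36 (mod 18).
    Divide the congruence (and modulus) by g = 6: 10·t ≡ -6 (mod 3).
    Reduce coefficients mod 3: 1·t ≡ 0 (mod 3).
    So t ≡ 0 (mod 3).
    Then x = 36 + 60·0 = 36, valid modulo lcm(60, 18) = 180: x ≡ 36 (mod 180).
Verify: 36 mod 6 = 0, 36 mod 20 = 16, 36 mod 18 = 0.

x ≡ 36 (mod 180).


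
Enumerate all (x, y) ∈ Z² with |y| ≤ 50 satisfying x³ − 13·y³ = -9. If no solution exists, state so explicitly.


The equation is x³ - 13y³ = -9. For fixed y, x³ = 13·y³ − 9, so a solution requires the RHS to be a perfect cube.
Strategy: iterate y from -50 to 50, compute RHS = 13·y³ − 9, and check whether it is a (positive or negative) perfect cube.
Check small values of y:
  y = 0: RHS = -9 is not a perfect cube.
  y = 1: RHS = 4 is not a perfect cube.
  y = -1: RHS = -22 is not a perfect cube.
  y = 2: RHS = 95 is not a perfect cube.
  y = -2: RHS = -113 is not a perfect cube.
  y = 3: RHS = 342 is not a perfect cube.
  y = -3: RHS = -360 is not a perfect cube.
Continuing the search up to |y| = 50 finds no solutions either.
No (x, y) in the scanned range satisfies the equation.

No integer solutions with |y| ≤ 50.


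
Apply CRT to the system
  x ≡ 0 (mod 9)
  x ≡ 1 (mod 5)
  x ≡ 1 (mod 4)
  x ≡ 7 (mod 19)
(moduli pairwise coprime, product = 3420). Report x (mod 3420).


Product of moduli M = 9 · 5 · 4 · 19 = 3420.
Merge one congruence at a time:
  Start: x ≡ 0 (mod 9).
  Combine with x ≡ 1 (mod 5); new modulus lcm = 45.
    Write x = 0 + 9·t and substitute into x ≡ 1 (mod 5): 9·t ≡ 1 − 0 = 1 (mod 5).
    Reduce coefficients mod 5: 4·t ≡ 1 (mod 5).
    The inverse of 4 mod 5 is 4 (since 4·4 = 16 = 3·5 + 1), so t ≡ 4·1 = 4 ≡ 4 (mod 5).
    Then x = 0 + 9·4 = 36, valid modulo lcm(9, 5) = 45: x ≡ 36 (mod 45).
  Combine with x ≡ 1 (mod 4); new modulus lcm = 180.
    Write x = 36 + 45·t and substitute into x ≡ 1 (mod 4): 45·t ≡ 1 − 36 = -35 (mod 4).
    Reduce coefficients mod 4: 1·t ≡ 1 (mod 4).
    So t ≡ 1 (mod 4).
    Then x = 36 + 45·1 = 81, valid modulo lcm(45, 4) = 180: x ≡ 81 (mod 180).
  Combine with x ≡ 7 (mod 19); new modulus lcm = 3420.
    Write x = 81 + 180·t and substitute into x ≡ 7 (mod 19): 180·t ≡ 7 − 81 = -74 (mod 19).
    Reduce coefficients mod 19: 9·t ≡ 2 (mod 19).
    The inverse of 9 mod 19 is 17 (since 9·17 = 153 = 8·19 + 1), so t ≡ 17·2 = 34 ≡ 15 (mod 19).
    Then x = 81 + 180·15 = 2781, valid modulo lcm(180, 19) = 3420: x ≡ 2781 (mod 3420).
Verify against each original: 2781 mod 9 = 0, 2781 mod 5 = 1, 2781 mod 4 = 1, 2781 mod 19 = 7.

x ≡ 2781 (mod 3420).
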